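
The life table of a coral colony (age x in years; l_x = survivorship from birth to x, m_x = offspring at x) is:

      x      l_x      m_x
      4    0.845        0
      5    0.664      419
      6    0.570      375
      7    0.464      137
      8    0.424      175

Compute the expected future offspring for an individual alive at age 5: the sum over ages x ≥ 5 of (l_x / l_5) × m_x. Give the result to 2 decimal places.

l_5 = 0.664. Conditional survival from age 5 to x is l_x / l_5.
  x=5: (0.664/0.664) × 419 = 419.0000
  x=6: (0.570/0.664) × 375 = 321.9127
  x=7: (0.464/0.664) × 137 = 95.7349
  x=8: (0.424/0.664) × 175 = 111.7470
Sum = 419.0000 + 321.9127 + 95.7349 + 111.7470 = 948.3946

948.39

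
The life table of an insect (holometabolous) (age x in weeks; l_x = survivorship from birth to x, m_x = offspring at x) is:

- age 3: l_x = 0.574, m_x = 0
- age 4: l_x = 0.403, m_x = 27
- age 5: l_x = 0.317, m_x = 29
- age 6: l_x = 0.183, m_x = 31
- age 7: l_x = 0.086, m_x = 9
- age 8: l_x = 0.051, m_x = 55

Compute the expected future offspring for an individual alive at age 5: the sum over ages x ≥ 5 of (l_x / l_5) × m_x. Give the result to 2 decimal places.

58.19

l_5 = 0.317. Conditional survival from age 5 to x is l_x / l_5.
  x=5: (0.317/0.317) × 29 = 29.0000
  x=6: (0.183/0.317) × 31 = 17.8959
  x=7: (0.086/0.317) × 9 = 2.4416
  x=8: (0.051/0.317) × 55 = 8.8486
Sum = 29.0000 + 17.8959 + 2.4416 + 8.8486 = 58.1861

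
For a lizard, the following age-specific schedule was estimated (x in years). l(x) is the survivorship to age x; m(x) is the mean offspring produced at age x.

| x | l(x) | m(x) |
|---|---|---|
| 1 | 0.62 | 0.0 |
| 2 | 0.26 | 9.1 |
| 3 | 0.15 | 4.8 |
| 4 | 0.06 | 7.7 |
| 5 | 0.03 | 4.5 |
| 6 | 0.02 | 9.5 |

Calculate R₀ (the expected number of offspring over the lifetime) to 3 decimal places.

3.873

R₀ = Σ l(x) m(x):
  age 1: 0.62 × 0.0 = 0.0000
  age 2: 0.26 × 9.1 = 2.3660
  age 3: 0.15 × 4.8 = 0.7200
  age 4: 0.06 × 7.7 = 0.4620
  age 5: 0.03 × 4.5 = 0.1350
  age 6: 0.02 × 9.5 = 0.1900
R₀ = 0.0000 + 2.3660 + 0.7200 + 0.4620 + 0.1350 + 0.1900 = 3.8730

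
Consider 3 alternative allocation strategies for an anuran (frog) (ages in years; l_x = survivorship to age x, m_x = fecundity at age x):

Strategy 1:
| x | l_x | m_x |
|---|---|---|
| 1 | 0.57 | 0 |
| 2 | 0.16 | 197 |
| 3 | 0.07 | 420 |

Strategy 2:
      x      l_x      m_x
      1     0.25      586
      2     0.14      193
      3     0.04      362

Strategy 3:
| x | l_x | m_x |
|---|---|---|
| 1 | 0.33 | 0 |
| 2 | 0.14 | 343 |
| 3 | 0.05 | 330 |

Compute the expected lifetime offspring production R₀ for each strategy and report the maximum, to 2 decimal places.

Strategy 1: R₀ = 0.57×0 + 0.16×197 + 0.07×420 = 60.9200
Strategy 2: R₀ = 0.25×586 + 0.14×193 + 0.04×362 = 188.0000
Strategy 3: R₀ = 0.33×0 + 0.14×343 + 0.05×330 = 64.5200
Highest R₀: strategy 2 with 188.0000.

188.00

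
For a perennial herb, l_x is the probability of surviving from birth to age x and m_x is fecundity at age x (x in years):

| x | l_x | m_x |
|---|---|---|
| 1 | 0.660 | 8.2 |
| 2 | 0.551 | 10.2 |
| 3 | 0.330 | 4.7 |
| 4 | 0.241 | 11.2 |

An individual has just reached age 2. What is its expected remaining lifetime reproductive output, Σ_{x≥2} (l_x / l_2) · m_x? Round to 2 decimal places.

17.91

l_2 = 0.551. Conditional survival from age 2 to x is l_x / l_2.
  x=2: (0.551/0.551) × 10.2 = 10.2000
  x=3: (0.330/0.551) × 4.7 = 2.8149
  x=4: (0.241/0.551) × 11.2 = 4.8987
Sum = 10.2000 + 2.8149 + 4.8987 = 17.9136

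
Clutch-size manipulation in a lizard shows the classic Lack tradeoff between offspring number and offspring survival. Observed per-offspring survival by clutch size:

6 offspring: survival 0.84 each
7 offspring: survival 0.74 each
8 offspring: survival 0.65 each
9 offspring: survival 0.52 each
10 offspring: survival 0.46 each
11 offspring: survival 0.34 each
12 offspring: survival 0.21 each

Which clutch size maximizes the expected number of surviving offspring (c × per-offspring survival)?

8

Expected surviving offspring = c × s(c):
  c=6: 6 × 0.84 = 5.040
  c=7: 7 × 0.74 = 5.180
  c=8: 8 × 0.65 = 5.200
  c=9: 9 × 0.52 = 4.680
  c=10: 10 × 0.46 = 4.600
  c=11: 11 × 0.34 = 3.740
  c=12: 12 × 0.21 = 2.520
Maximum at c = 8 (5.200 surviving offspring).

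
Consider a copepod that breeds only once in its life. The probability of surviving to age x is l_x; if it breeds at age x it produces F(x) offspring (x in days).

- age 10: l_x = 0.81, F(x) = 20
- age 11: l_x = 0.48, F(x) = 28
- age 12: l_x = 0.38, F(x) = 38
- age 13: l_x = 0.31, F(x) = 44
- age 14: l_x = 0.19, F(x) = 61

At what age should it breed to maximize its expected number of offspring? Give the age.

10

Expected offspring if breeding at age x = l_x × F(x):
  age 10: 0.81 × 20 = 16.200
  age 11: 0.48 × 28 = 13.440
  age 12: 0.38 × 38 = 14.440
  age 13: 0.31 × 44 = 13.640
  age 14: 0.19 × 61 = 11.590
Maximum at age 10 (16.200).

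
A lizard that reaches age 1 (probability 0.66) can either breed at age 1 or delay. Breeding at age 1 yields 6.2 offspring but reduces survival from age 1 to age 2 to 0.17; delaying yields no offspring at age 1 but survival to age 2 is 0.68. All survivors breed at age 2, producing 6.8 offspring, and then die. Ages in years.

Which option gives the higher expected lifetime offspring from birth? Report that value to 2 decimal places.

breed at age 1: R₀ = 0.66 × (6.2 + 0.17 × 6.8) = 0.66 × 7.3560 = 4.8550
delay to age 2: R₀ = 0.66 × (0.68 × 6.8) = 0.66 × 4.6240 = 3.0518
Higher: breed at age 1 (4.8550).

4.85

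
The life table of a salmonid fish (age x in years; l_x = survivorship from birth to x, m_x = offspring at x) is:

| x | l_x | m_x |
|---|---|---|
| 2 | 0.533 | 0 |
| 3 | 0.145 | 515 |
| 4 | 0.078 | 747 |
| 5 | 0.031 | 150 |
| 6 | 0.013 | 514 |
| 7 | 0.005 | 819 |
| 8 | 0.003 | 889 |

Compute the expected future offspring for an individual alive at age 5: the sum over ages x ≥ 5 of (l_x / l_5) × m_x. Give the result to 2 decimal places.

583.68

l_5 = 0.031. Conditional survival from age 5 to x is l_x / l_5.
  x=5: (0.031/0.031) × 150 = 150.0000
  x=6: (0.013/0.031) × 514 = 215.5484
  x=7: (0.005/0.031) × 819 = 132.0968
  x=8: (0.003/0.031) × 889 = 86.0323
Sum = 150.0000 + 215.5484 + 132.0968 + 86.0323 = 583.6774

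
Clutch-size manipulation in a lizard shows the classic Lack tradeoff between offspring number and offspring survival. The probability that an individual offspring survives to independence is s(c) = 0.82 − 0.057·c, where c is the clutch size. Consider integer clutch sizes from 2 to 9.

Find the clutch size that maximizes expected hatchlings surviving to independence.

7

Expected hatchlings surviving to independence = c × s(c):
  c=2: 2 × 0.706 = 1.412
  c=3: 3 × 0.649 = 1.947
  c=4: 4 × 0.592 = 2.368
  c=5: 5 × 0.535 = 2.675
  c=6: 6 × 0.478 = 2.868
  c=7: 7 × 0.421 = 2.947
  c=8: 8 × 0.364 = 2.912
  c=9: 9 × 0.307 = 2.763
Maximum at c = 7 (2.947 hatchlings surviving to independence).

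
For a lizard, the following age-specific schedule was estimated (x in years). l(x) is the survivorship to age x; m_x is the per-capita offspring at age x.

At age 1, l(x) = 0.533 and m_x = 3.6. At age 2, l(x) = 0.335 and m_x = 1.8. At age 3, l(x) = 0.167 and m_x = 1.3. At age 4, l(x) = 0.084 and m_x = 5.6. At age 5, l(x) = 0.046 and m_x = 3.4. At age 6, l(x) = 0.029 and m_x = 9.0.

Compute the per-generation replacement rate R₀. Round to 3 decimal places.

R₀ = Σ l(x) m_x:
  age 1: 0.533 × 3.6 = 1.9188
  age 2: 0.335 × 1.8 = 0.6030
  age 3: 0.167 × 1.3 = 0.2171
  age 4: 0.084 × 5.6 = 0.4704
  age 5: 0.046 × 3.4 = 0.1564
  age 6: 0.029 × 9.0 = 0.2610
R₀ = 1.9188 + 0.6030 + 0.2171 + 0.4704 + 0.1564 + 0.2610 = 3.6267

3.627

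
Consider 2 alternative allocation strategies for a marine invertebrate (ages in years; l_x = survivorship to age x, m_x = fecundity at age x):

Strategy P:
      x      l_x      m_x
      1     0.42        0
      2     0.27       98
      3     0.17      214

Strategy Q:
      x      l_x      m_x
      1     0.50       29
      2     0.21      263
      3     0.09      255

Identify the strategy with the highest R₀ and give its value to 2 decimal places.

92.68

Strategy P: R₀ = 0.42×0 + 0.27×98 + 0.17×214 = 62.8400
Strategy Q: R₀ = 0.50×29 + 0.21×263 + 0.09×255 = 92.6800
Highest R₀: strategy Q with 92.6800.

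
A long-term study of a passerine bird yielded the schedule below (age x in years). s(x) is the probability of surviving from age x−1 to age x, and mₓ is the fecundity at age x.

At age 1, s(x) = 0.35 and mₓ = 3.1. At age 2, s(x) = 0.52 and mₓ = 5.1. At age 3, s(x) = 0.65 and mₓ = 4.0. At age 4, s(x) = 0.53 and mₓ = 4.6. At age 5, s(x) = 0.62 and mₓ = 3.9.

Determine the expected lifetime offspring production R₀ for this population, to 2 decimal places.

Survivorship from birth: l_x = s_1·s_2·…·s_x.
  l_1 = 0.35000
  l_2 = 0.18200
  l_3 = 0.11830
  l_4 = 0.06270
  l_5 = 0.03887
R₀ = Σ l_x mₓ:
  age 1: 0.35000 × 3.1 = 1.0850
  age 2: 0.18200 × 5.1 = 0.9282
  age 3: 0.11830 × 4.0 = 0.4732
  age 4: 0.06270 × 4.6 = 0.2884
  age 5: 0.03887 × 3.9 = 0.1516
R₀ = 1.0850 + 0.9282 + 0.4732 + 0.2884 + 0.1516 = 2.9264

2.93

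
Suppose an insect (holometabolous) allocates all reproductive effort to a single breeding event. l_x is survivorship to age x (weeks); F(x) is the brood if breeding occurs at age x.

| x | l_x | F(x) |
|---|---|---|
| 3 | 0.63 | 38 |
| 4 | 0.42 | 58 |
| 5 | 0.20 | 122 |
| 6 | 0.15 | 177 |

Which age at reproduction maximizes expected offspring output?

6

Expected offspring if breeding at age x = l_x × F(x):
  age 3: 0.63 × 38 = 23.940
  age 4: 0.42 × 58 = 24.360
  age 5: 0.20 × 122 = 24.400
  age 6: 0.15 × 177 = 26.550
Maximum at age 6 (26.550).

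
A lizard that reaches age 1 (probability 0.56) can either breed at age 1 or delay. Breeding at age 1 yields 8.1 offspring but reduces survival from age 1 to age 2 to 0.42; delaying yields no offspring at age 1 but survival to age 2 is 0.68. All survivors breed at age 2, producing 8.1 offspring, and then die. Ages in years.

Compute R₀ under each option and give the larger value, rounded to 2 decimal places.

breed at age 1: R₀ = 0.56 × (8.1 + 0.42 × 8.1) = 0.56 × 11.5020 = 6.4411
delay to age 2: R₀ = 0.56 × (0.68 × 8.1) = 0.56 × 5.5080 = 3.0845
Higher: breed at age 1 (6.4411).

6.44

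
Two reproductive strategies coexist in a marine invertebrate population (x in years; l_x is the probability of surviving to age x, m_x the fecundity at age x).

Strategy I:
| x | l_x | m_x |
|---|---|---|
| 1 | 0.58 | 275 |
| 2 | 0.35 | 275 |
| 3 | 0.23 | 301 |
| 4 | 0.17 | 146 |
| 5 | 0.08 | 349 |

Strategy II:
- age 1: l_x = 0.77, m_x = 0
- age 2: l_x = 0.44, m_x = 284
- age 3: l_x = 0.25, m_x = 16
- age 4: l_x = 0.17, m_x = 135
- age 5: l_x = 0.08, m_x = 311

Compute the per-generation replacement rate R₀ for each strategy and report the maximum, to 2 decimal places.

Strategy I: R₀ = 0.58×275 + 0.35×275 + 0.23×301 + 0.17×146 + 0.08×349 = 377.7200
Strategy II: R₀ = 0.77×0 + 0.44×284 + 0.25×16 + 0.17×135 + 0.08×311 = 176.7900
Highest R₀: strategy I with 377.7200.

377.72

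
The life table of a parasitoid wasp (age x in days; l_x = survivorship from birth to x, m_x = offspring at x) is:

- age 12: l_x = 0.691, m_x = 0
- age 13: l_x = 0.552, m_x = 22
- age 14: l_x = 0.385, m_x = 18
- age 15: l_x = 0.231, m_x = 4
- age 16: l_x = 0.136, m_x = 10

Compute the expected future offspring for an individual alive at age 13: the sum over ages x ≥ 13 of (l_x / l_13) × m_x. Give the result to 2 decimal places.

38.69

l_13 = 0.552. Conditional survival from age 13 to x is l_x / l_13.
  x=13: (0.552/0.552) × 22 = 22.0000
  x=14: (0.385/0.552) × 18 = 12.5543
  x=15: (0.231/0.552) × 4 = 1.6739
  x=16: (0.136/0.552) × 10 = 2.4638
Sum = 22.0000 + 12.5543 + 1.6739 + 2.4638 = 38.6920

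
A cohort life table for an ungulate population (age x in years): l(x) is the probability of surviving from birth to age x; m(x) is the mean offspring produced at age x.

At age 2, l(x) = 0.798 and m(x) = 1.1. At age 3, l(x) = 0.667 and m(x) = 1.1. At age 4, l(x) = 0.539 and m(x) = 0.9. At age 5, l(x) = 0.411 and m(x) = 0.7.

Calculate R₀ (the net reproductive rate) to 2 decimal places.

R₀ = Σ l(x) m(x):
  age 2: 0.798 × 1.1 = 0.8778
  age 3: 0.667 × 1.1 = 0.7337
  age 4: 0.539 × 0.9 = 0.4851
  age 5: 0.411 × 0.7 = 0.2877
R₀ = 0.8778 + 0.7337 + 0.4851 + 0.2877 = 2.3843

2.38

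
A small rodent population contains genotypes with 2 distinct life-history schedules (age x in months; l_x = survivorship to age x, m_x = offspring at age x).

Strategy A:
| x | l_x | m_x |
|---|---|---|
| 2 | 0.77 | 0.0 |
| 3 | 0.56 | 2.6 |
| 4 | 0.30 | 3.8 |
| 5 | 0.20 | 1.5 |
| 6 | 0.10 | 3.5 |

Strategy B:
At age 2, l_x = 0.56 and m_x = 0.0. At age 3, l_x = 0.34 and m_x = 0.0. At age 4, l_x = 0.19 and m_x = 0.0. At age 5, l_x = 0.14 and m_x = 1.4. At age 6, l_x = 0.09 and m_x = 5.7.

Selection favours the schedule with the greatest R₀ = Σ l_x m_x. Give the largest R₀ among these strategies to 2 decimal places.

3.25

Strategy A: R₀ = 0.77×0.0 + 0.56×2.6 + 0.30×3.8 + 0.20×1.5 + 0.10×3.5 = 3.2460
Strategy B: R₀ = 0.56×0.0 + 0.34×0.0 + 0.19×0.0 + 0.14×1.4 + 0.09×5.7 = 0.7090
Highest R₀: strategy A with 3.2460.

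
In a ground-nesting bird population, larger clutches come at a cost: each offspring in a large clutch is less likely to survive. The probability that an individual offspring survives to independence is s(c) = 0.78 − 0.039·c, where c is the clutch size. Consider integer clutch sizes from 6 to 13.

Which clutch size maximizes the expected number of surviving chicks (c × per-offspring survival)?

10

Expected surviving chicks = c × s(c):
  c=6: 6 × 0.546 = 3.276
  c=7: 7 × 0.507 = 3.549
  c=8: 8 × 0.468 = 3.744
  c=9: 9 × 0.429 = 3.861
  c=10: 10 × 0.390 = 3.900
  c=11: 11 × 0.351 = 3.861
  c=12: 12 × 0.312 = 3.744
  c=13: 13 × 0.273 = 3.549
Maximum at c = 10 (3.900 surviving chicks).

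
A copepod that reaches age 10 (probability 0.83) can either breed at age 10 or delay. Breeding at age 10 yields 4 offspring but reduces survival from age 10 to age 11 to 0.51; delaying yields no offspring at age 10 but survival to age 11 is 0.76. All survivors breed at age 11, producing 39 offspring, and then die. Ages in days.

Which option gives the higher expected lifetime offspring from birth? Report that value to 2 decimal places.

breed at age 10: R₀ = 0.83 × (4 + 0.51 × 39) = 0.83 × 23.8900 = 19.8287
delay to age 11: R₀ = 0.83 × (0.76 × 39) = 0.83 × 29.6400 = 24.6012
Higher: delay to age 11 (24.6012).

24.60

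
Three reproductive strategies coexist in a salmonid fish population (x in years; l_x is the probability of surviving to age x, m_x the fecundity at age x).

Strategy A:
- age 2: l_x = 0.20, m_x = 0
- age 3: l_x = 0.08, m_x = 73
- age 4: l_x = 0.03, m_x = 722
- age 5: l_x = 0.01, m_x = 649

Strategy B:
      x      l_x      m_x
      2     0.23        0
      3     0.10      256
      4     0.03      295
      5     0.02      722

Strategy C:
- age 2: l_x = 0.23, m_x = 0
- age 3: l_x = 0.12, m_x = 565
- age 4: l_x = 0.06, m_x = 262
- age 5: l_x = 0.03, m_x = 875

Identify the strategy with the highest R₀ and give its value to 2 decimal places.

109.77

Strategy A: R₀ = 0.20×0 + 0.08×73 + 0.03×722 + 0.01×649 = 33.9900
Strategy B: R₀ = 0.23×0 + 0.10×256 + 0.03×295 + 0.02×722 = 48.8900
Strategy C: R₀ = 0.23×0 + 0.12×565 + 0.06×262 + 0.03×875 = 109.7700
Highest R₀: strategy C with 109.7700.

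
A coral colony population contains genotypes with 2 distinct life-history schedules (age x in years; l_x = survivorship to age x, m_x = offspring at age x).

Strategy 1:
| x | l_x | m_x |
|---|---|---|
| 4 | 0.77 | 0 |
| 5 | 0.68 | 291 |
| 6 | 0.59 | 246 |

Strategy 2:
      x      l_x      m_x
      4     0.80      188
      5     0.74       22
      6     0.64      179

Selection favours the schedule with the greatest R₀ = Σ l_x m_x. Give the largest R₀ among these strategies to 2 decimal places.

343.02

Strategy 1: R₀ = 0.77×0 + 0.68×291 + 0.59×246 = 343.0200
Strategy 2: R₀ = 0.80×188 + 0.74×22 + 0.64×179 = 281.2400
Highest R₀: strategy 1 with 343.0200.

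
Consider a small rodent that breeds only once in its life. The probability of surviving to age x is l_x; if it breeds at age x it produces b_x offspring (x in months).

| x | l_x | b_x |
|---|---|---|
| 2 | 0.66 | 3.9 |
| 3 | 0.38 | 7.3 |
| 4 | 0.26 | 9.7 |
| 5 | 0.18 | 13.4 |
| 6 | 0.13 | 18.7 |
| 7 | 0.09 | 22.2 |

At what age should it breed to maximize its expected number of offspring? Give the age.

3

Expected offspring if breeding at age x = l_x × b_x:
  age 2: 0.66 × 3.9 = 2.574
  age 3: 0.38 × 7.3 = 2.774
  age 4: 0.26 × 9.7 = 2.522
  age 5: 0.18 × 13.4 = 2.412
  age 6: 0.13 × 18.7 = 2.431
  age 7: 0.09 × 22.2 = 1.998
Maximum at age 3 (2.774).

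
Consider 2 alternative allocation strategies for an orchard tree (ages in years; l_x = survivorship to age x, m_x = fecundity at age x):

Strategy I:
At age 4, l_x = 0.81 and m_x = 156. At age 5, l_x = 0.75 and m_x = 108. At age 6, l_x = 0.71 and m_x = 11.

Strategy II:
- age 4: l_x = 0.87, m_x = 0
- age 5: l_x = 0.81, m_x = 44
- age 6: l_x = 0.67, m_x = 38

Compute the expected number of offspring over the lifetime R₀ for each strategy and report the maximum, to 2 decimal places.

215.17

Strategy I: R₀ = 0.81×156 + 0.75×108 + 0.71×11 = 215.1700
Strategy II: R₀ = 0.87×0 + 0.81×44 + 0.67×38 = 61.1000
Highest R₀: strategy I with 215.1700.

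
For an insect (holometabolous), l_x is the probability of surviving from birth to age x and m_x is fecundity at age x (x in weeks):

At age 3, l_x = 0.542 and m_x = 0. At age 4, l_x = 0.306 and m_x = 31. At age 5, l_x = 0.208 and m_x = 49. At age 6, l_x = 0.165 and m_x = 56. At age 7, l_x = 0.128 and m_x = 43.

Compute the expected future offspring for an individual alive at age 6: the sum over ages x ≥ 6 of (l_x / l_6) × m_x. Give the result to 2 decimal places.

89.36

l_6 = 0.165. Conditional survival from age 6 to x is l_x / l_6.
  x=6: (0.165/0.165) × 56 = 56.0000
  x=7: (0.128/0.165) × 43 = 33.3576
Sum = 56.0000 + 33.3576 = 89.3576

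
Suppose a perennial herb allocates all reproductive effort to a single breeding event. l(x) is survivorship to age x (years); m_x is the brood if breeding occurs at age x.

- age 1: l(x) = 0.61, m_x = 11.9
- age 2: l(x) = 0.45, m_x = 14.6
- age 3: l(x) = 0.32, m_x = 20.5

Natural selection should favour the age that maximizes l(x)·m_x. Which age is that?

Expected offspring if breeding at age x = l(x) × m_x:
  age 1: 0.61 × 11.9 = 7.259
  age 2: 0.45 × 14.6 = 6.570
  age 3: 0.32 × 20.5 = 6.560
Maximum at age 1 (7.259).

1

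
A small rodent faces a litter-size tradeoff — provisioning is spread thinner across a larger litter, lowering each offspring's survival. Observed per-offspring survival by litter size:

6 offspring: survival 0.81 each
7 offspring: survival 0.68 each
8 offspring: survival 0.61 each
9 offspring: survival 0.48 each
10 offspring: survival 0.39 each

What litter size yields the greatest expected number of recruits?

8

Expected recruits = c × s(c):
  c=6: 6 × 0.81 = 4.860
  c=7: 7 × 0.68 = 4.760
  c=8: 8 × 0.61 = 4.880
  c=9: 9 × 0.48 = 4.320
  c=10: 10 × 0.39 = 3.900
Maximum at c = 8 (4.880 recruits).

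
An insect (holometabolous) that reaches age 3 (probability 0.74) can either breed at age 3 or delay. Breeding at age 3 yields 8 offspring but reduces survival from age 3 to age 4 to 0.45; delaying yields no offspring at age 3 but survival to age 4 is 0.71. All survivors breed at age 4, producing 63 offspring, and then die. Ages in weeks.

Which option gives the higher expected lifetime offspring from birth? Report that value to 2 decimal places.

33.10

breed at age 3: R₀ = 0.74 × (8 + 0.45 × 63) = 0.74 × 36.3500 = 26.8990
delay to age 4: R₀ = 0.74 × (0.71 × 63) = 0.74 × 44.7300 = 33.1002
Higher: delay to age 4 (33.1002).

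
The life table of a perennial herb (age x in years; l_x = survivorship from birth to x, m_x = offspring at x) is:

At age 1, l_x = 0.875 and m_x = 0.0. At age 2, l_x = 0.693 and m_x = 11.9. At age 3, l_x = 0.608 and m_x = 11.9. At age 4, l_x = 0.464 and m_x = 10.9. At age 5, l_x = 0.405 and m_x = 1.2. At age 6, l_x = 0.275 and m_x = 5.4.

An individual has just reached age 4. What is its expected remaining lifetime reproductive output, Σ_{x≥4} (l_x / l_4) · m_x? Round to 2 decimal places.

l_4 = 0.464. Conditional survival from age 4 to x is l_x / l_4.
  x=4: (0.464/0.464) × 10.9 = 10.9000
  x=5: (0.405/0.464) × 1.2 = 1.0474
  x=6: (0.275/0.464) × 5.4 = 3.2004
Sum = 10.9000 + 1.0474 + 3.2004 = 15.1478

15.15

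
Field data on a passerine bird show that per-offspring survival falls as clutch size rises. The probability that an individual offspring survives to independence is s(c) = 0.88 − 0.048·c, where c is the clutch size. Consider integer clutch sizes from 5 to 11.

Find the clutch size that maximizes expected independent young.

Expected independent young = c × s(c):
  c=5: 5 × 0.640 = 3.200
  c=6: 6 × 0.592 = 3.552
  c=7: 7 × 0.544 = 3.808
  c=8: 8 × 0.496 = 3.968
  c=9: 9 × 0.448 = 4.032
  c=10: 10 × 0.400 = 4.000
  c=11: 11 × 0.352 = 3.872
Maximum at c = 9 (4.032 independent young).

9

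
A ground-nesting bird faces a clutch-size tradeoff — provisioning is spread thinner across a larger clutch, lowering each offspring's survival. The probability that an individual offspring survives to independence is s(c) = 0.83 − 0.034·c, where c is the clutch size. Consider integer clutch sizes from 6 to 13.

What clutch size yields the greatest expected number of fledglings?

Expected fledglings = c × s(c):
  c=6: 6 × 0.626 = 3.756
  c=7: 7 × 0.592 = 4.144
  c=8: 8 × 0.558 = 4.464
  c=9: 9 × 0.524 = 4.716
  c=10: 10 × 0.490 = 4.900
  c=11: 11 × 0.456 = 5.016
  c=12: 12 × 0.422 = 5.064
  c=13: 13 × 0.388 = 5.044
Maximum at c = 12 (5.064 fledglings).

12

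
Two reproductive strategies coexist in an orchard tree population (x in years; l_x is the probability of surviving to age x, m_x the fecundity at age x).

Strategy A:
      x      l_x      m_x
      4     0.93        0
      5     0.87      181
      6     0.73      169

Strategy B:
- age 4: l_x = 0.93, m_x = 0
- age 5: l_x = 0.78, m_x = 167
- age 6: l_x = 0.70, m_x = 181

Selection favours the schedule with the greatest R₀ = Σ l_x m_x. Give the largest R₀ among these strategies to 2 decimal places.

280.84

Strategy A: R₀ = 0.93×0 + 0.87×181 + 0.73×169 = 280.8400
Strategy B: R₀ = 0.93×0 + 0.78×167 + 0.70×181 = 256.9600
Highest R₀: strategy A with 280.8400.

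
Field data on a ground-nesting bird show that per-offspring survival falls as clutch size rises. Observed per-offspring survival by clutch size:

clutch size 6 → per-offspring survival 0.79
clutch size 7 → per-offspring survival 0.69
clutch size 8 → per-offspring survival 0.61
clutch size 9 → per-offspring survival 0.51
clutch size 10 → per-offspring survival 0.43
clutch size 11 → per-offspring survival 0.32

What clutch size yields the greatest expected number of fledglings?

Expected fledglings = c × s(c):
  c=6: 6 × 0.79 = 4.740
  c=7: 7 × 0.69 = 4.830
  c=8: 8 × 0.61 = 4.880
  c=9: 9 × 0.51 = 4.590
  c=10: 10 × 0.43 = 4.300
  c=11: 11 × 0.32 = 3.520
Maximum at c = 8 (4.880 fledglings).

8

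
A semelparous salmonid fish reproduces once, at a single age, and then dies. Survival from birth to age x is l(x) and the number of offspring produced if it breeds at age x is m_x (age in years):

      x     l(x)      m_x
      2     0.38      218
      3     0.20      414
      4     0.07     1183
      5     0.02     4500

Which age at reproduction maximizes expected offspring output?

Expected offspring if breeding at age x = l(x) × m_x:
  age 2: 0.38 × 218 = 82.840
  age 3: 0.20 × 414 = 82.800
  age 4: 0.07 × 1183 = 82.810
  age 5: 0.02 × 4500 = 90.000
Maximum at age 5 (90.000).

5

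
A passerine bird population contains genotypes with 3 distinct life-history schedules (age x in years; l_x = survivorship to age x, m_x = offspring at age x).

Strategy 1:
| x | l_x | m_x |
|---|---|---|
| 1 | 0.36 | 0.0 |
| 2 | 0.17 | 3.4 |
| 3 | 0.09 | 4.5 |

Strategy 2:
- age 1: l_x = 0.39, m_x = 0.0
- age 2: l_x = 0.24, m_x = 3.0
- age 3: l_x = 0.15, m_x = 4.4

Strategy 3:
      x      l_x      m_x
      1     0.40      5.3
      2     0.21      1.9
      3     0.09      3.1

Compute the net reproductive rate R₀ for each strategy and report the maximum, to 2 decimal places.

Strategy 1: R₀ = 0.36×0.0 + 0.17×3.4 + 0.09×4.5 = 0.9830
Strategy 2: R₀ = 0.39×0.0 + 0.24×3.0 + 0.15×4.4 = 1.3800
Strategy 3: R₀ = 0.40×5.3 + 0.21×1.9 + 0.09×3.1 = 2.7980
Highest R₀: strategy 3 with 2.7980.

2.80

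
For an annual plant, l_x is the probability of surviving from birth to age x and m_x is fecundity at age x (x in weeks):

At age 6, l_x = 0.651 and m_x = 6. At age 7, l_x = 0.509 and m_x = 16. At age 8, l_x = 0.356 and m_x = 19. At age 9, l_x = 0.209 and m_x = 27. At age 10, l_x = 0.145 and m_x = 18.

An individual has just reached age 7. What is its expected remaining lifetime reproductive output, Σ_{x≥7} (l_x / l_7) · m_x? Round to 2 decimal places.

l_7 = 0.509. Conditional survival from age 7 to x is l_x / l_7.
  x=7: (0.509/0.509) × 16 = 16.0000
  x=8: (0.356/0.509) × 19 = 13.2888
  x=9: (0.209/0.509) × 27 = 11.0864
  x=10: (0.145/0.509) × 18 = 5.1277
Sum = 16.0000 + 13.2888 + 11.0864 + 5.1277 = 45.5029

45.50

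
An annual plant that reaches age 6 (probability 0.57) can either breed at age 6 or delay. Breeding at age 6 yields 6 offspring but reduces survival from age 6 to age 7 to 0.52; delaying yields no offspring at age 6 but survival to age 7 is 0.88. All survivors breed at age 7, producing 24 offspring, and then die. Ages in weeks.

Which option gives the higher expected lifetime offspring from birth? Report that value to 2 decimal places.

12.04

breed at age 6: R₀ = 0.57 × (6 + 0.52 × 24) = 0.57 × 18.4800 = 10.5336
delay to age 7: R₀ = 0.57 × (0.88 × 24) = 0.57 × 21.1200 = 12.0384
Higher: delay to age 7 (12.0384).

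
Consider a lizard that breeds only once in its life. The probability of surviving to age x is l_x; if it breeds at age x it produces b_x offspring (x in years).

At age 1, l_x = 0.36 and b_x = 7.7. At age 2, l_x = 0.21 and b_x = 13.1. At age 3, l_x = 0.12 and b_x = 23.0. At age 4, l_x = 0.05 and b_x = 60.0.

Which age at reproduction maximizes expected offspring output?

Expected offspring if breeding at age x = l_x × b_x:
  age 1: 0.36 × 7.7 = 2.772
  age 2: 0.21 × 13.1 = 2.751
  age 3: 0.12 × 23.0 = 2.760
  age 4: 0.05 × 60.0 = 3.000
Maximum at age 4 (3.000).

4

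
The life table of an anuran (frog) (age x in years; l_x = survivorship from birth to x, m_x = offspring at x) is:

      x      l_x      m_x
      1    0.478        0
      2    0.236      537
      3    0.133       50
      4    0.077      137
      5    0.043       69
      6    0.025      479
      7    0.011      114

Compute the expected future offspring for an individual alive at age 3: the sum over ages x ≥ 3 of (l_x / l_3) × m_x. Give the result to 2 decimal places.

251.09

l_3 = 0.133. Conditional survival from age 3 to x is l_x / l_3.
  x=3: (0.133/0.133) × 50 = 50.0000
  x=4: (0.077/0.133) × 137 = 79.3158
  x=5: (0.043/0.133) × 69 = 22.3083
  x=6: (0.025/0.133) × 479 = 90.0376
  x=7: (0.011/0.133) × 114 = 9.4286
Sum = 50.0000 + 79.3158 + 22.3083 + 90.0376 + 9.4286 = 251.0902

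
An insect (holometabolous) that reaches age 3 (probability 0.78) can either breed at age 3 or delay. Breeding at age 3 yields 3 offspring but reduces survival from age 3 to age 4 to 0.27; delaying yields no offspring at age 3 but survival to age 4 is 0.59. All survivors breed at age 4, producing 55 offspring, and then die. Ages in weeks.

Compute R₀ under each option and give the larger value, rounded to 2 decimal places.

breed at age 3: R₀ = 0.78 × (3 + 0.27 × 55) = 0.78 × 17.8500 = 13.9230
delay to age 4: R₀ = 0.78 × (0.59 × 55) = 0.78 × 32.4500 = 25.3110
Higher: delay to age 4 (25.3110).

25.31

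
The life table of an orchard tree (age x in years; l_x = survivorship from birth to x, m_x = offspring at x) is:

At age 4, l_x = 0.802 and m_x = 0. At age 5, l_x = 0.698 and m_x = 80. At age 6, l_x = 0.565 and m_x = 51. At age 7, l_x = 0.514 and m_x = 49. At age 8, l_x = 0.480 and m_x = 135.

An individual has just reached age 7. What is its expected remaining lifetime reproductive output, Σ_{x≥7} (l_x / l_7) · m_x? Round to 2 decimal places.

175.07

l_7 = 0.514. Conditional survival from age 7 to x is l_x / l_7.
  x=7: (0.514/0.514) × 49 = 49.0000
  x=8: (0.480/0.514) × 135 = 126.0700
Sum = 49.0000 + 126.0700 = 175.0700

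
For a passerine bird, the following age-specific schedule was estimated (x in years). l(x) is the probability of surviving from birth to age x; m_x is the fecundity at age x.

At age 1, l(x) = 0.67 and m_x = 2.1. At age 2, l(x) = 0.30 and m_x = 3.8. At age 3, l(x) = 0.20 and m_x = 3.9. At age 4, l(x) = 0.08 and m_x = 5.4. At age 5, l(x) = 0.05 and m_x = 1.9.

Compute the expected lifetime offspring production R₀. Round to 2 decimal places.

3.85

R₀ = Σ l(x) m_x:
  age 1: 0.67 × 2.1 = 1.4070
  age 2: 0.30 × 3.8 = 1.1400
  age 3: 0.20 × 3.9 = 0.7800
  age 4: 0.08 × 5.4 = 0.4320
  age 5: 0.05 × 1.9 = 0.0950
R₀ = 1.4070 + 1.1400 + 0.7800 + 0.4320 + 0.0950 = 3.8540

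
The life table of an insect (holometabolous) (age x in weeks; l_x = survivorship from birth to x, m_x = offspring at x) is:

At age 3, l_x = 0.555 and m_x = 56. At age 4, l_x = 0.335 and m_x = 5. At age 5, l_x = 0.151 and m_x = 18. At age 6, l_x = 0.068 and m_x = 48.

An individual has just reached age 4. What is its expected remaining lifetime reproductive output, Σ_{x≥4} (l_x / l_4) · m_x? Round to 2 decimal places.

22.86

l_4 = 0.335. Conditional survival from age 4 to x is l_x / l_4.
  x=4: (0.335/0.335) × 5 = 5.0000
  x=5: (0.151/0.335) × 18 = 8.1134
  x=6: (0.068/0.335) × 48 = 9.7433
Sum = 5.0000 + 8.1134 + 9.7433 = 22.8567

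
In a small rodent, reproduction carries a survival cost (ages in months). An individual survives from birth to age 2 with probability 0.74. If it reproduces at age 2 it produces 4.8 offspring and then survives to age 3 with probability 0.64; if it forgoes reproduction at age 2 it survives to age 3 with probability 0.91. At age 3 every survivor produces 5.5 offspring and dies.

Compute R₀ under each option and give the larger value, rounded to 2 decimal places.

breed at age 2: R₀ = 0.74 × (4.8 + 0.64 × 5.5) = 0.74 × 8.3200 = 6.1568
delay to age 3: R₀ = 0.74 × (0.91 × 5.5) = 0.74 × 5.0050 = 3.7037
Higher: breed at age 2 (6.1568).

6.16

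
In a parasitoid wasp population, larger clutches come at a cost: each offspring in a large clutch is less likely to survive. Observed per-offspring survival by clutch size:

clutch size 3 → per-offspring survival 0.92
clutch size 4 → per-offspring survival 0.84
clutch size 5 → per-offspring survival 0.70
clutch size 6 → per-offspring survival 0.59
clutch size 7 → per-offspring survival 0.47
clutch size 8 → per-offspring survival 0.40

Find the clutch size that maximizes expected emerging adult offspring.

Expected emerging adult offspring = c × s(c):
  c=3: 3 × 0.92 = 2.760
  c=4: 4 × 0.84 = 3.360
  c=5: 5 × 0.70 = 3.500
  c=6: 6 × 0.59 = 3.540
  c=7: 7 × 0.47 = 3.290
  c=8: 8 × 0.40 = 3.200
Maximum at c = 6 (3.540 emerging adult offspring).

6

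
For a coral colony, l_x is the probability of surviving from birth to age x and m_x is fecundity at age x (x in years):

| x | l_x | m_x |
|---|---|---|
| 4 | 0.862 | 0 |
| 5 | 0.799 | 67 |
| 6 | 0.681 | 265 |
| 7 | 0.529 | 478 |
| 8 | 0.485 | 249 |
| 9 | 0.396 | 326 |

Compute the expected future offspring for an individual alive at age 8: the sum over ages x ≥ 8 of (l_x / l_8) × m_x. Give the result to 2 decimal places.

l_8 = 0.485. Conditional survival from age 8 to x is l_x / l_8.
  x=8: (0.485/0.485) × 249 = 249.0000
  x=9: (0.396/0.485) × 326 = 266.1773
Sum = 249.0000 + 266.1773 = 515.1773

515.18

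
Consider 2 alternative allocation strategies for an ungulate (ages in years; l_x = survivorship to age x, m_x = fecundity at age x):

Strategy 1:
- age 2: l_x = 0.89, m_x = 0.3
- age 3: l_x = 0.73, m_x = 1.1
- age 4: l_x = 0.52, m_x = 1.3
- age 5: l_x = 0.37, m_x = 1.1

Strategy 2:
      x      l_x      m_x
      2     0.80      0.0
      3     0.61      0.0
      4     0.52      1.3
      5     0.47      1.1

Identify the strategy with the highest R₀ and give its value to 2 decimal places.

Strategy 1: R₀ = 0.89×0.3 + 0.73×1.1 + 0.52×1.3 + 0.37×1.1 = 2.1530
Strategy 2: R₀ = 0.80×0.0 + 0.61×0.0 + 0.52×1.3 + 0.47×1.1 = 1.1930
Highest R₀: strategy 1 with 2.1530.

2.15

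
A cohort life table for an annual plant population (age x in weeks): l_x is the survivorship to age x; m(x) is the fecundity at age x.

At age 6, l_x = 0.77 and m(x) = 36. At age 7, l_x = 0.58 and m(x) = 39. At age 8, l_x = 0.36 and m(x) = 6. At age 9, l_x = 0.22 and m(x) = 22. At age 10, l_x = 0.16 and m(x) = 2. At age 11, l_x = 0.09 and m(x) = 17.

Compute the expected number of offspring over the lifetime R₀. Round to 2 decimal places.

R₀ = Σ l_x m(x):
  age 6: 0.77 × 36 = 27.7200
  age 7: 0.58 × 39 = 22.6200
  age 8: 0.36 × 6 = 2.1600
  age 9: 0.22 × 22 = 4.8400
  age 10: 0.16 × 2 = 0.3200
  age 11: 0.09 × 17 = 1.5300
R₀ = 27.7200 + 22.6200 + 2.1600 + 4.8400 + 0.3200 + 1.5300 = 59.1900

59.19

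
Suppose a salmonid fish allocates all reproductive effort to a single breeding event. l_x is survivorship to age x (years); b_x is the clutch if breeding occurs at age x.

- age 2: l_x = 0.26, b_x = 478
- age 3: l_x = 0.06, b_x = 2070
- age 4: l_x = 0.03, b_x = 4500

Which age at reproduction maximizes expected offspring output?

4

Expected offspring if breeding at age x = l_x × b_x:
  age 2: 0.26 × 478 = 124.280
  age 3: 0.06 × 2070 = 124.200
  age 4: 0.03 × 4500 = 135.000
Maximum at age 4 (135.000).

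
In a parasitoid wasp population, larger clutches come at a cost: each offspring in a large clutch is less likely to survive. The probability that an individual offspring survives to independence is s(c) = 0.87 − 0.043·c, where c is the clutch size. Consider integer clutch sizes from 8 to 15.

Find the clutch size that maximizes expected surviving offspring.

10

Expected surviving offspring = c × s(c):
  c=8: 8 × 0.526 = 4.208
  c=9: 9 × 0.483 = 4.347
  c=10: 10 × 0.440 = 4.400
  c=11: 11 × 0.397 = 4.367
  c=12: 12 × 0.354 = 4.248
  c=13: 13 × 0.311 = 4.043
  c=14: 14 × 0.268 = 3.752
  c=15: 15 × 0.225 = 3.375
Maximum at c = 10 (4.400 surviving offspring).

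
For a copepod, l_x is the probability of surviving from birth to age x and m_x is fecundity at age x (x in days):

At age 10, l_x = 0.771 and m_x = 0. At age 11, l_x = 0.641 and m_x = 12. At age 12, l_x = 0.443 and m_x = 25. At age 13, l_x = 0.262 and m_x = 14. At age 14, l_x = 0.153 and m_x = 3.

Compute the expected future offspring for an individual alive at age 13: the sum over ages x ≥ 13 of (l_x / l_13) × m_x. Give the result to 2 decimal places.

15.75

l_13 = 0.262. Conditional survival from age 13 to x is l_x / l_13.
  x=13: (0.262/0.262) × 14 = 14.0000
  x=14: (0.153/0.262) × 3 = 1.7519
Sum = 14.0000 + 1.7519 = 15.7519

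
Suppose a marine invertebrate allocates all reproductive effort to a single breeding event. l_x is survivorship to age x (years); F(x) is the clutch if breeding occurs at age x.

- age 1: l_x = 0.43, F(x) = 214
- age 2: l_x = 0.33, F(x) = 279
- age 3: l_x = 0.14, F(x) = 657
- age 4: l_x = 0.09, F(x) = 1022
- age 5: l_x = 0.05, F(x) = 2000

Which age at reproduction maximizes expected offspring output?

5

Expected offspring if breeding at age x = l_x × F(x):
  age 1: 0.43 × 214 = 92.020
  age 2: 0.33 × 279 = 92.070
  age 3: 0.14 × 657 = 91.980
  age 4: 0.09 × 1022 = 91.980
  age 5: 0.05 × 2000 = 100.000
Maximum at age 5 (100.000).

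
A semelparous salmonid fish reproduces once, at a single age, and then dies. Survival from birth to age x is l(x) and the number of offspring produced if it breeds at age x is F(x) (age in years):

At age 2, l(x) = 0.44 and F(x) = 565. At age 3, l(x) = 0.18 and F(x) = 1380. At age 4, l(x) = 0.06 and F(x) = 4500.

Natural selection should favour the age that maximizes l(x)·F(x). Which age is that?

4

Expected offspring if breeding at age x = l(x) × F(x):
  age 2: 0.44 × 565 = 248.600
  age 3: 0.18 × 1380 = 248.400
  age 4: 0.06 × 4500 = 270.000
Maximum at age 4 (270.000).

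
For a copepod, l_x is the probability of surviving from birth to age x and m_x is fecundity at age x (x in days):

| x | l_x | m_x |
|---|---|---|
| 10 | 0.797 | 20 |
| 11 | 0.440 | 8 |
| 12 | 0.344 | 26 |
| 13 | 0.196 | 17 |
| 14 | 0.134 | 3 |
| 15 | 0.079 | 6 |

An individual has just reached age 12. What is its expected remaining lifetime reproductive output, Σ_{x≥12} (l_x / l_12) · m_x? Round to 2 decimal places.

l_12 = 0.344. Conditional survival from age 12 to x is l_x / l_12.
  x=12: (0.344/0.344) × 26 = 26.0000
  x=13: (0.196/0.344) × 17 = 9.6860
  x=14: (0.134/0.344) × 3 = 1.1686
  x=15: (0.079/0.344) × 6 = 1.3779
Sum = 26.0000 + 9.6860 + 1.1686 + 1.3779 = 38.2326

38.23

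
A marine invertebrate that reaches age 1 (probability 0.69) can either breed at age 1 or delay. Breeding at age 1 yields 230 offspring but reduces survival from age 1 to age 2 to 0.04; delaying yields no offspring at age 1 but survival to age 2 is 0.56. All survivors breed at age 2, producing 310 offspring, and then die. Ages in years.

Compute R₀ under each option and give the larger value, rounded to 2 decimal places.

167.26

breed at age 1: R₀ = 0.69 × (230 + 0.04 × 310) = 0.69 × 242.4000 = 167.2560
delay to age 2: R₀ = 0.69 × (0.56 × 310) = 0.69 × 173.6000 = 119.7840
Higher: breed at age 1 (167.2560).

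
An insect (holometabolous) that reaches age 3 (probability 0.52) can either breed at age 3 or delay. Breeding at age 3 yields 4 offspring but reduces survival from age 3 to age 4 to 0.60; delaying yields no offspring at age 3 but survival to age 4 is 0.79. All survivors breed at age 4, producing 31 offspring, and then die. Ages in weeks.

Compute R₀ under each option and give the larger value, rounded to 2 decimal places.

12.73

breed at age 3: R₀ = 0.52 × (4 + 0.60 × 31) = 0.52 × 22.6000 = 11.7520
delay to age 4: R₀ = 0.52 × (0.79 × 31) = 0.52 × 24.4900 = 12.7348
Higher: delay to age 4 (12.7348).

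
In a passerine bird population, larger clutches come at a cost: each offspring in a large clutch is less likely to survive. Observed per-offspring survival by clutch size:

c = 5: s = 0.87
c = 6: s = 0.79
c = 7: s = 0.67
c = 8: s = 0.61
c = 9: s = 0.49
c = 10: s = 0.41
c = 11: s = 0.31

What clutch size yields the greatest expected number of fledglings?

8

Expected fledglings = c × s(c):
  c=5: 5 × 0.87 = 4.350
  c=6: 6 × 0.79 = 4.740
  c=7: 7 × 0.67 = 4.690
  c=8: 8 × 0.61 = 4.880
  c=9: 9 × 0.49 = 4.410
  c=10: 10 × 0.41 = 4.100
  c=11: 11 × 0.31 = 3.410
Maximum at c = 8 (4.880 fledglings).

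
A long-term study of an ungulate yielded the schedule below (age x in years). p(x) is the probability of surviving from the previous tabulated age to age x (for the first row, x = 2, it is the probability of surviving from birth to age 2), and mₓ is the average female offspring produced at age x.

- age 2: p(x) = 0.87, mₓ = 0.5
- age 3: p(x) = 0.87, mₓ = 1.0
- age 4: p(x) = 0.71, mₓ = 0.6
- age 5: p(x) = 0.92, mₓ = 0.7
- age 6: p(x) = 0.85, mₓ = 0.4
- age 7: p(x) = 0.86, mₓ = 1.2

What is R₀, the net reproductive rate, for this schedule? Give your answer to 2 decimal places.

Survivorship from birth: l_x = p_2·p_3·…·p_x.
  l_2 = 0.87000
  l_3 = 0.75690
  l_4 = 0.53740
  l_5 = 0.49441
  l_6 = 0.42025
  l_7 = 0.36141
R₀ = Σ l_x mₓ:
  age 2: 0.87000 × 0.5 = 0.4350
  age 3: 0.75690 × 1.0 = 0.7569
  age 4: 0.53740 × 0.6 = 0.3224
  age 5: 0.49441 × 0.7 = 0.3461
  age 6: 0.42025 × 0.4 = 0.1681
  age 7: 0.36141 × 1.2 = 0.4337
R₀ = 0.4350 + 0.7569 + 0.3224 + 0.3461 + 0.1681 + 0.4337 = 2.4622

2.46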